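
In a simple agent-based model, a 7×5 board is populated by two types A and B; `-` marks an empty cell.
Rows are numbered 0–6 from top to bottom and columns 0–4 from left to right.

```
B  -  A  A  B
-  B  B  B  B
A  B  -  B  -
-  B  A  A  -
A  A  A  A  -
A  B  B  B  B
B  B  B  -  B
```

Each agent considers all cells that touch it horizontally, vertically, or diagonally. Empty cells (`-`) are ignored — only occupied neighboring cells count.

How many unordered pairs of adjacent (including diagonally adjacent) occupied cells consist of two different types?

29

Scan each occupied cell's neighbors to the right and below (and the two forward diagonals) so each pair is counted once.
Row 0: B(0,0)–B(1,1)= A(0,2)–A(0,3)= A(0,2)–B(1,2)≠ A(0,2)–B(1,3)≠ A(0,2)–B(1,1)≠ A(0,3)–B(0,4)≠ A(0,3)–B(1,3)≠ A(0,3)–B(1,4)≠ A(0,3)–B(1,2)≠ B(0,4)–B(1,4)= B(0,4)–B(1,3)=  → 7/11 unlike.
Row 1: B(1,1)–B(1,2)= B(1,1)–B(2,1)= B(1,1)–A(2,0)≠ B(1,2)–B(1,3)= B(1,2)–B(2,3)= B(1,2)–B(2,1)= B(1,3)–B(1,4)= B(1,3)–B(2,3)= B(1,4)–B(2,3)=  → 1/9 unlike.
Row 2: A(2,0)–B(2,1)≠ A(2,0)–B(3,1)≠ B(2,1)–B(3,1)= B(2,1)–A(3,2)≠ B(2,3)–A(3,3)≠ B(2,3)–A(3,2)≠  → 5/6 unlike.
Row 3: B(3,1)–A(3,2)≠ B(3,1)–A(4,1)≠ B(3,1)–A(4,2)≠ B(3,1)–A(4,0)≠ A(3,2)–A(3,3)= A(3,2)–A(4,2)= A(3,2)–A(4,3)= A(3,2)–A(4,1)= A(3,3)–A(4,3)= A(3,3)–A(4,2)=  → 4/10 unlike.
Row 4: A(4,0)–A(4,1)= A(4,0)–A(5,0)= A(4,0)–B(5,1)≠ A(4,1)–A(4,2)= A(4,1)–B(5,1)≠ A(4,1)–B(5,2)≠ A(4,1)–A(5,0)= A(4,2)–A(4,3)= A(4,2)–B(5,2)≠ A(4,2)–B(5,3)≠ A(4,2)–B(5,1)≠ A(4,3)–B(5,3)≠ A(4,3)–B(5,4)≠ A(4,3)–B(5,2)≠  → 9/14 unlike.
Row 5: A(5,0)–B(5,1)≠ A(5,0)–B(6,0)≠ A(5,0)–B(6,1)≠ B(5,1)–B(5,2)= B(5,1)–B(6,1)= B(5,1)–B(6,2)= B(5,1)–B(6,0)= B(5,2)–B(5,3)= B(5,2)–B(6,2)= B(5,2)–B(6,1)= B(5,3)–B(5,4)= B(5,3)–B(6,4)= B(5,3)–B(6,2)= B(5,4)–B(6,4)=  → 3/14 unlike.
Row 6: B(6,0)–B(6,1)= B(6,1)–B(6,2)=  → 0/2 unlike.
Total adjacent occupied pairs: 66; unlike-type pairs: 29.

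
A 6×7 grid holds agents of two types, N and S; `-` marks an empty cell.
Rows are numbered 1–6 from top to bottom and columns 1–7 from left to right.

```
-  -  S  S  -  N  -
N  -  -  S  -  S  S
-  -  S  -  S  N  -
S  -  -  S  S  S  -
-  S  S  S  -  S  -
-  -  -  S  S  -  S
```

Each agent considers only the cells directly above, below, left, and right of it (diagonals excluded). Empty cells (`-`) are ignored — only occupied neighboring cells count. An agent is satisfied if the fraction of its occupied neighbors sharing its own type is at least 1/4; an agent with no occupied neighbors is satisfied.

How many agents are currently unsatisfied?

(1,3)S 1/1 ok
(1,4)S 2/2 ok
(1,6)N 0/1 unhappy
(2,1)N 0/0 ok
(2,4)S 1/1 ok
(2,6)S 1/3 ok
(2,7)S 1/1 ok
(3,3)S 0/0 ok
(3,5)S 1/2 ok
(3,6)N 0/3 unhappy
(4,1)S 0/0 ok
(4,4)S 2/2 ok
(4,5)S 3/3 ok
(4,6)S 2/3 ok
(5,2)S 1/1 ok
(5,3)S 2/2 ok
(5,4)S 3/3 ok
(5,6)S 1/1 ok
(6,4)S 2/2 ok
(6,5)S 1/1 ok
(6,7)S 0/0 ok
Unsatisfied: (1,6), (3,6) — 2 in total.

2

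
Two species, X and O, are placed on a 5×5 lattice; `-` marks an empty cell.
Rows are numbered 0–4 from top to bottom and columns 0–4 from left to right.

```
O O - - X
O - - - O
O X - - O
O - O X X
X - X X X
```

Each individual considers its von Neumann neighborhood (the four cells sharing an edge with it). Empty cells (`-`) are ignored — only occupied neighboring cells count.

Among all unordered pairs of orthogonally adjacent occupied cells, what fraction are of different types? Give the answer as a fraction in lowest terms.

3/8

Scan each occupied cell's neighbors to the right and below so each pair is counted once.
From row 0: 1 unlike of 3 pairs (running 1/3).
From row 1: 0 unlike of 2 pairs (running 1/5).
From row 2: 2 unlike of 3 pairs (running 3/8).
From row 3: 3 unlike of 6 pairs (running 6/14).
From row 4: 0 unlike of 2 pairs (running 6/16).
Total adjacent occupied pairs: 16; unlike-type pairs: 6.
6/16 reduces to 3/8.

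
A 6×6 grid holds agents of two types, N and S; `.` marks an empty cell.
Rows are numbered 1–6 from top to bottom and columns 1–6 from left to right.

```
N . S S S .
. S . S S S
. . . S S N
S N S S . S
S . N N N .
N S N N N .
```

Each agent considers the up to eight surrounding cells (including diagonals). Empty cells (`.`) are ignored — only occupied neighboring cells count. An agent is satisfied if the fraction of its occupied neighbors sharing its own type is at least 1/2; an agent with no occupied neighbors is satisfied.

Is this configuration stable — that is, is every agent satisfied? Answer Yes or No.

Row 1: (1,1)N 0/1 unhappy · (1,3)S 3/3 ok · (1,4)S 4/4 ok · (1,5)S 4/4 ok
Row 2: (2,2)S 1/2 ok · (2,4)S 6/6 ok · (2,5)S 6/7 ok · (2,6)S 3/4 ok
Row 3: (3,4)S 5/5 ok · (3,5)S 6/7 ok · (3,6)N 0/4 unhappy
Row 4: (4,1)S 1/2 ok · (4,2)N 1/4 unhappy · (4,3)S 2/5 unhappy · (4,4)S 3/6 ok · (4,6)S 1/3 unhappy
Row 5: (5,1)S 2/4 ok · (5,3)N 4/7 ok · (5,4)N 5/7 ok · (5,5)N 3/5 ok
Row 6: (6,1)N 0/2 unhappy · (6,2)S 1/4 unhappy · (6,3)N 3/4 ok · (6,4)N 5/5 ok · (6,5)N 3/3 ok
For instance (1,1) has only 0/1 same-type neighbors, below 1/2.

No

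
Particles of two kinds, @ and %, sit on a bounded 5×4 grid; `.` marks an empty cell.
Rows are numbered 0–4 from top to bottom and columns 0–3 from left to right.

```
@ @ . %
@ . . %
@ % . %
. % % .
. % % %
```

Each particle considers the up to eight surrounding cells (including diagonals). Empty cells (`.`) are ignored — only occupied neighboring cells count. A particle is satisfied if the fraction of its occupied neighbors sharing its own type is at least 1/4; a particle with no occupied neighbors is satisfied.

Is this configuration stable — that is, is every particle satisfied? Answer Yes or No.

Yes

Row 0: (0,0)@ 2/2 satisfied · (0,1)@ 2/2 satisfied · (0,3)% 1/1 satisfied
Row 1: (1,0)@ 3/4 satisfied · (1,3)% 2/2 satisfied
Row 2: (2,0)@ 1/3 satisfied · (2,1)% 2/4 satisfied · (2,3)% 2/2 satisfied
Row 3: (3,1)% 4/5 satisfied · (3,2)% 6/6 satisfied
Row 4: (4,1)% 3/3 satisfied · (4,2)% 4/4 satisfied · (4,3)% 2/2 satisfied
All meet the threshold, so the configuration is stable.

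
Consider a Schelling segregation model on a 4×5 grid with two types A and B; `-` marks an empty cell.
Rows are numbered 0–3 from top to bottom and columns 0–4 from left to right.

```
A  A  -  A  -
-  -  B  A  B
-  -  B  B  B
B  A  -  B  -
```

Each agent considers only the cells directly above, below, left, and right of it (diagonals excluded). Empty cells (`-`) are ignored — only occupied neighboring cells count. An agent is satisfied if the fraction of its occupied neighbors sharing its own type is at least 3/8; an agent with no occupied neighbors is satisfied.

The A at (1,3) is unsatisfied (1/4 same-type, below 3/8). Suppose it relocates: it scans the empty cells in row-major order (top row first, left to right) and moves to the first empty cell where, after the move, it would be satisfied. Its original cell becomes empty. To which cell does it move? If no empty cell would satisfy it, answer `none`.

(0,2)

Vacating (1,3). Empty cells in order:
  (0,2): 2/3 same-type → satisfied — stop here.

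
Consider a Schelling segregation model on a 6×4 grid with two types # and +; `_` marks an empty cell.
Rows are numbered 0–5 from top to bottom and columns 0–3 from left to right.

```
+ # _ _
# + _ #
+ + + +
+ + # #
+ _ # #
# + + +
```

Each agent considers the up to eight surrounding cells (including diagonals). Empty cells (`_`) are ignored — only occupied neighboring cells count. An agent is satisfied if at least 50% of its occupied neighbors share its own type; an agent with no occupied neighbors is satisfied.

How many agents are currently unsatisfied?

9

(0,0)+ 1/3 not
(0,1)# 1/3 not
(1,0)# 1/5 not
(1,1)+ 4/6 satisfied
(1,3)# 0/2 not
(2,0)+ 4/5 satisfied
(2,1)+ 5/7 satisfied
(2,2)+ 4/7 satisfied
(2,3)+ 1/4 not
(3,0)+ 4/4 satisfied
(3,1)+ 5/7 satisfied
(3,2)# 3/7 not
(3,3)# 3/5 satisfied
(4,0)+ 3/4 satisfied
(4,2)# 3/7 not
(4,3)# 3/5 satisfied
(5,0)# 0/2 not
(5,1)+ 2/4 satisfied
(5,2)+ 2/4 satisfied
(5,3)+ 1/3 not
Unsatisfied: (0,0), (0,1), (1,0), (1,3), (2,3), (3,2), (4,2), (5,0), (5,3) — 9 in total.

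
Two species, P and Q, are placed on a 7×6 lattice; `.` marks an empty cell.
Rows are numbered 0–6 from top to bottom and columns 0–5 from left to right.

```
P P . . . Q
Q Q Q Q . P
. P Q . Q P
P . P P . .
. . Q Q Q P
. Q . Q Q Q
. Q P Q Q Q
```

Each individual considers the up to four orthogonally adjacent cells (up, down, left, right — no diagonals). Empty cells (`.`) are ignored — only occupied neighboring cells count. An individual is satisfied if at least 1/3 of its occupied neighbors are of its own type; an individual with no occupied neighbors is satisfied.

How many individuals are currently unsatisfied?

5

(0,0)P 1/2 satisfied
(0,1)P 1/2 satisfied
(0,5)Q 0/1 not
(1,0)Q 1/2 satisfied
(1,1)Q 2/4 satisfied
(1,2)Q 3/3 satisfied
(1,3)Q 1/1 satisfied
(1,5)P 1/2 satisfied
(2,1)P 0/2 not
(2,2)Q 1/3 satisfied
(2,4)Q 0/1 not
(2,5)P 1/2 satisfied
(3,0)P 0/0 satisfied
(3,2)P 1/3 satisfied
(3,3)P 1/2 satisfied
(4,2)Q 1/2 satisfied
(4,3)Q 3/4 satisfied
(4,4)Q 2/3 satisfied
(4,5)P 0/2 not
(5,1)Q 1/1 satisfied
(5,3)Q 3/3 satisfied
(5,4)Q 4/4 satisfied
(5,5)Q 2/3 satisfied
(6,1)Q 1/2 satisfied
(6,2)P 0/2 not
(6,3)Q 2/3 satisfied
(6,4)Q 3/3 satisfied
(6,5)Q 2/2 satisfied
Unsatisfied: (0,5), (2,1), (2,4), (4,5), (6,2) — 5 in total.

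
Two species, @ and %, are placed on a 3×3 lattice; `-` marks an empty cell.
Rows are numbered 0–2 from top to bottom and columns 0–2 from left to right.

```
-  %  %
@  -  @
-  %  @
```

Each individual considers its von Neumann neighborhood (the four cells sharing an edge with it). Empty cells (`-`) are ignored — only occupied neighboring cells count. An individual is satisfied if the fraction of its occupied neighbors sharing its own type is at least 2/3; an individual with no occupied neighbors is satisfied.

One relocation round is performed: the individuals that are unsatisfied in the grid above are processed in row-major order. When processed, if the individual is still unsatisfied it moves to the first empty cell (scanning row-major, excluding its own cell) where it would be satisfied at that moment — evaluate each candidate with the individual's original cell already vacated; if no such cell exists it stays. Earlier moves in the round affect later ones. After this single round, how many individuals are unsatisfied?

Initially unsatisfied (in order): (0,2), (1,2), (2,1), (2,2).
  (0,2): no empty cell satisfies it; stays.
  (1,2): no empty cell satisfies it; stays.
  (2,1): no empty cell satisfies it; stays.
  (2,2): no empty cell satisfies it; stays.
Resulting grid:
- % %
@ - @
- % @
Unsatisfied now: (0,2), (1,2), (2,1), (2,2).

4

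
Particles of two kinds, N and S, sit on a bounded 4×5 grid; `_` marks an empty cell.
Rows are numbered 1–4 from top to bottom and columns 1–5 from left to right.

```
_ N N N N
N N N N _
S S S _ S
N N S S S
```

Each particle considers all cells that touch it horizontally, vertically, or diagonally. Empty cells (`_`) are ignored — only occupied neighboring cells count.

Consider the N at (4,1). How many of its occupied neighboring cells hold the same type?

Occupied neighbors of (4,1): (3,1)=S, (3,2)=S, (4,2)=N.
Same type (N): 1 of 3.

1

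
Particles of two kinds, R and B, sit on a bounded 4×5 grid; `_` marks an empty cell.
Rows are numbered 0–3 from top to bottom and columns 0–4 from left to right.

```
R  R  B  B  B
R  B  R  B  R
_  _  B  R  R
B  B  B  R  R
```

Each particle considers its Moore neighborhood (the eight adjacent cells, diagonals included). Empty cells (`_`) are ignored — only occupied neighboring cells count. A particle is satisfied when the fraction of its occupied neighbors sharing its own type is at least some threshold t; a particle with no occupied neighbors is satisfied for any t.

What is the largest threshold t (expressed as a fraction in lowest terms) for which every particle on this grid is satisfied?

(0,0)R 2/3
(0,1)R 3/5
(0,2)B 3/5
(0,3)B 3/5
(0,4)B 2/3
(1,0)R 2/3
(1,1)B 2/6
(1,2)R 2/7
(1,3)B 4/8
(1,4)R 2/5
(2,2)B 4/7
(2,3)R 5/8
(2,4)R 4/5
(3,0)B 1/1
(3,1)B 3/3
(3,2)B 2/4
(3,3)R 3/5
(3,4)R 3/3
The smallest same-type fraction is 2/7 at (1,2), which reduces to 2/7. Any threshold above that leaves this particle unsatisfied.

2/7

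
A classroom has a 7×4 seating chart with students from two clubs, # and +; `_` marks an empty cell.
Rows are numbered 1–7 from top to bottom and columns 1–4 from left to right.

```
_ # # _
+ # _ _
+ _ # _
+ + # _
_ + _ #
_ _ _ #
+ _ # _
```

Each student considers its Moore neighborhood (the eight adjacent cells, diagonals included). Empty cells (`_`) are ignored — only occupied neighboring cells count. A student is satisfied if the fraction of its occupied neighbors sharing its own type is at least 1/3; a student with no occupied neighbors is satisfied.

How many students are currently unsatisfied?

Row 1: (1,2)# 2/3 ✓ · (1,3)# 2/2 ✓
Row 2: (2,1)+ 1/3 ✓ · (2,2)# 3/5 ✓
Row 3: (3,1)+ 3/4 ✓ · (3,3)# 2/3 ✓
Row 4: (4,1)+ 3/3 ✓ · (4,2)+ 3/5 ✓ · (4,3)# 2/4 ✓
Row 5: (5,2)+ 2/3 ✓ · (5,4)# 2/2 ✓
Row 6: (6,4)# 2/2 ✓
Row 7: (7,1)+ 0/0 ✓ · (7,3)# 1/1 ✓
Every one meets the threshold.

0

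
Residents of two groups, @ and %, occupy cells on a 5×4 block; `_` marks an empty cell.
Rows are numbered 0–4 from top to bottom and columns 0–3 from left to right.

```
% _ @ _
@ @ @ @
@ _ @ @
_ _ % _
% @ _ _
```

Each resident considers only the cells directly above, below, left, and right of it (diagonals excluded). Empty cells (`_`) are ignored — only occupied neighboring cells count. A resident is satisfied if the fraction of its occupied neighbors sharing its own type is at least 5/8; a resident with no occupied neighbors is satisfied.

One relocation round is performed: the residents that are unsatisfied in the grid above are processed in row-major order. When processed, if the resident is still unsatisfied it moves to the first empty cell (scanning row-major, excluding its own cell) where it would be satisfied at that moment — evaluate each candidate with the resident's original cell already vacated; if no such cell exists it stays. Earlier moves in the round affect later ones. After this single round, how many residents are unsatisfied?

Initially unsatisfied (in order): (0,0), (3,2), (4,0), (4,1).
  (0,0) → (4,3).
  (3,2): no empty cell satisfies it; stays.
  (4,0) → (3,3).
  (4,1): now satisfied by earlier moves; stays.
Resulting grid:
_ _ @ _
@ @ @ @
@ _ @ @
_ _ % %
_ @ _ %
Unsatisfied now: (3,2).

1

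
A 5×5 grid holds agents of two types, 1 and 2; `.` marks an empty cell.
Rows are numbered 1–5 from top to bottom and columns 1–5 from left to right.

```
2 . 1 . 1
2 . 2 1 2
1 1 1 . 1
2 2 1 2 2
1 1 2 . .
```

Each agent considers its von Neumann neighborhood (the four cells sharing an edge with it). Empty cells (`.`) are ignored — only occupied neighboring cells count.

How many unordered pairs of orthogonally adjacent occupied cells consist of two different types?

Scan each occupied cell's neighbors to the right and below so each pair is counted once.
From row 1: 2 unlike of 3 pairs (running 2/3).
From row 2: 5 unlike of 5 pairs (running 7/8).
From row 3: 3 unlike of 6 pairs (running 10/14).
From row 4: 5 unlike of 7 pairs (running 15/21).
From row 5: 1 unlike of 2 pairs (running 16/23).
Total adjacent occupied pairs: 23; unlike-type pairs: 16.

16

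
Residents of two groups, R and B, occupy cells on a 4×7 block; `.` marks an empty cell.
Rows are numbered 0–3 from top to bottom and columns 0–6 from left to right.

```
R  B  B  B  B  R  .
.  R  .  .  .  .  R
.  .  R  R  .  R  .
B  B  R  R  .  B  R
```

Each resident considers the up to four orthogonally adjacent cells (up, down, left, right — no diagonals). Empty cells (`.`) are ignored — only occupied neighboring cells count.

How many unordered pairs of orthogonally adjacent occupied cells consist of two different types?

Scan each occupied cell's neighbors to the right and below so each pair is counted once.
From row 0: 3 unlike of 6 pairs (running 3/6).
From row 2: 1 unlike of 4 pairs (running 4/10).
From row 3: 2 unlike of 4 pairs (running 6/14).
Total adjacent occupied pairs: 14; unlike-type pairs: 6.

6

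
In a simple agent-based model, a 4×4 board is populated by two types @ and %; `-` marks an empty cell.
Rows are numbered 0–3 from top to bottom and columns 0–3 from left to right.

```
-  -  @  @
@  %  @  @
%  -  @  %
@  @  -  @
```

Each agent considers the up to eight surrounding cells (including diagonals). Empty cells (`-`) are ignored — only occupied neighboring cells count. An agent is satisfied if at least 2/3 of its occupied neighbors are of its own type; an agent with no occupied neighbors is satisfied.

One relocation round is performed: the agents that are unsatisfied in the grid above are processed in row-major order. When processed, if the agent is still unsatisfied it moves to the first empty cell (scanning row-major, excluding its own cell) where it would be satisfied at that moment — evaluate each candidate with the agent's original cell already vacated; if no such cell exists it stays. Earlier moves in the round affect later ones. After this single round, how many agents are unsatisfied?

3

Initially unsatisfied (in order): (1,0), (1,1), (2,0), (2,3), (3,0), (3,3).
  (1,0) → (0,1).
  (1,1): no empty cell satisfies it; stays.
  (2,0): no empty cell satisfies it; stays.
  (2,3) → (1,0).
  (3,0) → (2,3).
  (3,3): now satisfied by earlier moves; stays.
Resulting grid:
- @ @ @
% % @ @
% - @ @
- @ - @
Unsatisfied now: (0,1), (1,1), (3,1).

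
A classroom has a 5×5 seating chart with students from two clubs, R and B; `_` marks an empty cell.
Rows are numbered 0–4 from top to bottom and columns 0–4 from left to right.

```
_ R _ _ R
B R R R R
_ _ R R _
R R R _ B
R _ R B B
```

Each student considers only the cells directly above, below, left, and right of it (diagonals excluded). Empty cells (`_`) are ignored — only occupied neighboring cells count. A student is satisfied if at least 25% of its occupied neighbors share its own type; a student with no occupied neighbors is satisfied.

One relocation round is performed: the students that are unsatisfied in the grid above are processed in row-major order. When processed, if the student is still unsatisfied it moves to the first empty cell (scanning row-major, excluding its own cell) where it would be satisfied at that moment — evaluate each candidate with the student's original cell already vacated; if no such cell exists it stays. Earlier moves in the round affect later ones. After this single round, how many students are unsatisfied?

Initially unsatisfied (in order): (1,0).
  (1,0) → (2,4).
Resulting grid:
_ R _ _ R
_ R R R R
_ _ R R B
R R R _ B
R _ R B B
All satisfied now.

0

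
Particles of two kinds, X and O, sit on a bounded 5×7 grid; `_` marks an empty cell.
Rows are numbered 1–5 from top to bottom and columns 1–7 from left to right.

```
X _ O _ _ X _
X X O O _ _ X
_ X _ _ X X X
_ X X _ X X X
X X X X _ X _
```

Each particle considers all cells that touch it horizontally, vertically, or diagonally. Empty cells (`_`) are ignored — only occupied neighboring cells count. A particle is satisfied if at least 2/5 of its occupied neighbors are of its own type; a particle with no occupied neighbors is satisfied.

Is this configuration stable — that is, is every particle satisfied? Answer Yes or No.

(1,1)X 2/2 ✓
(1,3)O 2/3 ✓
(1,6)X 1/1 ✓
(2,1)X 3/3 ✓
(2,2)X 3/5 ✓
(2,3)O 2/4 ✓
(2,4)O 2/3 ✓
(2,7)X 3/3 ✓
(3,2)X 4/5 ✓
(3,5)X 3/4 ✓
(3,6)X 6/6 ✓
(3,7)X 4/4 ✓
(4,2)X 5/5 ✓
(4,3)X 5/5 ✓
(4,5)X 5/5 ✓
(4,6)X 6/6 ✓
(4,7)X 4/4 ✓
(5,1)X 2/2 ✓
(5,2)X 4/4 ✓
(5,3)X 4/4 ✓
(5,4)X 3/3 ✓
(5,6)X 3/3 ✓
All meet the threshold, so the configuration is stable.

Yes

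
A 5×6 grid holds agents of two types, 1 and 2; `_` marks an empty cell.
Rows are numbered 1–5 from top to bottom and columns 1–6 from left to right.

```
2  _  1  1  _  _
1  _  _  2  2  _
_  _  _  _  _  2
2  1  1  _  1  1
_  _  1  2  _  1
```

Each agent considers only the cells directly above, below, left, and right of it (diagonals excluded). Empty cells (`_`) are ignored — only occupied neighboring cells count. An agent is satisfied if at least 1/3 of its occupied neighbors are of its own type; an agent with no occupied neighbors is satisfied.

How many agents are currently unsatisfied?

Row 1: (1,1)2 0/1 unhappy · (1,3)1 1/1 ok · (1,4)1 1/2 ok
Row 2: (2,1)1 0/1 unhappy · (2,4)2 1/2 ok · (2,5)2 1/1 ok
Row 3: (3,6)2 0/1 unhappy
Row 4: (4,1)2 0/1 unhappy · (4,2)1 1/2 ok · (4,3)1 2/2 ok · (4,5)1 1/1 ok · (4,6)1 2/3 ok
Row 5: (5,3)1 1/2 ok · (5,4)2 0/1 unhappy · (5,6)1 1/1 ok
Unsatisfied: (1,1), (2,1), (3,6), (4,1), (5,4) — 5 in total.

5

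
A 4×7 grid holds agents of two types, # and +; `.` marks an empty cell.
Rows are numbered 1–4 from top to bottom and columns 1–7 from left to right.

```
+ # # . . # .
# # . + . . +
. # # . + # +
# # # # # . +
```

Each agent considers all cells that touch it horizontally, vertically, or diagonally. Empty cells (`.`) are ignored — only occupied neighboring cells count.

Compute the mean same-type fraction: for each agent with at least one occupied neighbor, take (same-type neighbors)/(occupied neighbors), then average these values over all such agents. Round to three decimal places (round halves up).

0.607

Row 1: (1,1)+ 0/3 · (1,2)# 3/4 · (1,3)# 2/3 · (1,6)# 0/1
Row 2: (2,1)# 3/4 · (2,2)# 5/6 · (2,4)+ 1/3 · (2,7)+ 1/3
Row 3: (3,2)# 6/6 · (3,3)# 5/6 · (3,5)+ 1/4 · (3,6)# 1/5 · (3,7)+ 2/3
Row 4: (4,1)# 2/2 · (4,2)# 4/4 · (4,3)# 4/4 · (4,4)# 3/4 · (4,5)# 2/3 · (4,7)+ 1/2
Sum over 19 agents: 0/3 + 3/4 + 2/3 + 0/1 + 3/4 + 5/6 + 1/3 + 1/3 + 6/6 + 5/6 + 1/4 + 1/5 + 2/3 + 2/2 + 4/4 + 4/4 + 3/4 + 2/3 + 1/2 = 173/15; mean = 173/15 ÷ 19 = 173/285 = 0.607017… → 0.607.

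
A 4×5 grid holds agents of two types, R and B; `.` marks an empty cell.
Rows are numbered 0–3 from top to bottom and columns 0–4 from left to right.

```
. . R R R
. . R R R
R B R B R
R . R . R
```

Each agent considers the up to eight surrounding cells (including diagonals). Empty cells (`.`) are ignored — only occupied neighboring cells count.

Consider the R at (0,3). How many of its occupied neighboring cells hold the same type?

Occupied neighbors of (0,3): (0,2)=R, (0,4)=R, (1,2)=R, (1,3)=R, (1,4)=R.
Same type (R): 5 of 5.

5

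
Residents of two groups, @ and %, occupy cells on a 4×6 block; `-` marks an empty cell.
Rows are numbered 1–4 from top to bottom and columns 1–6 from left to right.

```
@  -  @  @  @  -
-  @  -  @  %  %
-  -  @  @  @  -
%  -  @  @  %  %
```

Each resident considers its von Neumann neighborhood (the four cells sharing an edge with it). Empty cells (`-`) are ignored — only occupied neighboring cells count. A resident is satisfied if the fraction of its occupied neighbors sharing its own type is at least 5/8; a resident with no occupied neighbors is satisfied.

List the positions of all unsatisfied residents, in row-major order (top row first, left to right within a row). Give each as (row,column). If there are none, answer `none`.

(1,1)@ 0/0 ok
(1,3)@ 1/1 ok
(1,4)@ 3/3 ok
(1,5)@ 1/2 unhappy
(2,2)@ 0/0 ok
(2,4)@ 2/3 ok
(2,5)% 1/4 unhappy
(2,6)% 1/1 ok
(3,3)@ 2/2 ok
(3,4)@ 4/4 ok
(3,5)@ 1/3 unhappy
(4,1)% 0/0 ok
(4,3)@ 2/2 ok
(4,4)@ 2/3 ok
(4,5)% 1/3 unhappy
(4,6)% 1/1 ok

(1,5), (2,5), (3,5), (4,5)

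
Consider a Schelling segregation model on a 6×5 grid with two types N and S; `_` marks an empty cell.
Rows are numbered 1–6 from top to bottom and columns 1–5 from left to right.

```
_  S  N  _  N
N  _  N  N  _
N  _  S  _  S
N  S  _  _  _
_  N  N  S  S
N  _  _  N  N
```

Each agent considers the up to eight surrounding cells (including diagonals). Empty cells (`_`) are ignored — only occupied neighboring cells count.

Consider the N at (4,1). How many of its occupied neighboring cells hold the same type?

Occupied neighbors of (4,1): (3,1)=N, (4,2)=S, (5,2)=N.
Same type (N): 2 of 3.

2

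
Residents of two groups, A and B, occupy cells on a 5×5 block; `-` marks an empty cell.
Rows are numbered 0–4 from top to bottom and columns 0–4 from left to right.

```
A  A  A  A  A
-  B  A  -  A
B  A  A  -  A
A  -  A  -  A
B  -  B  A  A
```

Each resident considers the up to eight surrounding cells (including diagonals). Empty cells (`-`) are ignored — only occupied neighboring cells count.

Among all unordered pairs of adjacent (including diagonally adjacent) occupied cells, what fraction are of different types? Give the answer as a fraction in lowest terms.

Scan each occupied cell's neighbors to the right and below (and the two forward diagonals) so each pair is counted once.
From row 0: 3 unlike of 12 pairs (running 3/12).
From row 1: 3 unlike of 7 pairs (running 6/19).
From row 2: 2 unlike of 7 pairs (running 8/26).
From row 3: 2 unlike of 5 pairs (running 10/31).
From row 4: 1 unlike of 2 pairs (running 11/33).
Total adjacent occupied pairs: 33; unlike-type pairs: 11.
11/33 reduces to 1/3.

1/3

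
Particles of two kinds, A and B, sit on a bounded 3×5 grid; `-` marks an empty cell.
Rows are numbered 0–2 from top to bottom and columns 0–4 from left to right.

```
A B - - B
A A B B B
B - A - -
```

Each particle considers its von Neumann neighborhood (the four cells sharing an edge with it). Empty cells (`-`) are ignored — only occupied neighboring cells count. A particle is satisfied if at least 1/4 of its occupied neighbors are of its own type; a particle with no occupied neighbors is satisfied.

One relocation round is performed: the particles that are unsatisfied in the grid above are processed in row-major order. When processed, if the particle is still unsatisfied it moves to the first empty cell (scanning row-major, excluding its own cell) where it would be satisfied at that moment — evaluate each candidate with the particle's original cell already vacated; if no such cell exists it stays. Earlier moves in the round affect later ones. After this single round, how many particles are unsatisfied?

Initially unsatisfied (in order): (0,1), (2,0), (2,2).
  (0,1) → (0,2).
  (2,0) → (0,1).
  (2,2) → (2,0).
Resulting grid:
A B B - B
A A B B B
A - - - -
All satisfied now.

0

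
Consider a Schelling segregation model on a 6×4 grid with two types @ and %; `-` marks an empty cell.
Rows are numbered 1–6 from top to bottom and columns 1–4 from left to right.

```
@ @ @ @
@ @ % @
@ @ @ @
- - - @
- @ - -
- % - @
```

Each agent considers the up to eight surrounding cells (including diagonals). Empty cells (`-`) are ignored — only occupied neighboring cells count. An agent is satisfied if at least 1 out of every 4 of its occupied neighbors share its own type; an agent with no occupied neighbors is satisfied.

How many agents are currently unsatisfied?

3

Row 1: (1,1)@ 3/3 ok · (1,2)@ 4/5 ok · (1,3)@ 4/5 ok · (1,4)@ 2/3 ok
Row 2: (2,1)@ 5/5 ok · (2,2)@ 7/8 ok · (2,3)% 0/8 unhappy · (2,4)@ 4/5 ok
Row 3: (3,1)@ 3/3 ok · (3,2)@ 4/5 ok · (3,3)@ 5/6 ok · (3,4)@ 3/4 ok
Row 4: (4,4)@ 2/2 ok
Row 5: (5,2)@ 0/1 unhappy
Row 6: (6,2)% 0/1 unhappy · (6,4)@ 0/0 ok
Unsatisfied: (2,3), (5,2), (6,2) — 3 in total.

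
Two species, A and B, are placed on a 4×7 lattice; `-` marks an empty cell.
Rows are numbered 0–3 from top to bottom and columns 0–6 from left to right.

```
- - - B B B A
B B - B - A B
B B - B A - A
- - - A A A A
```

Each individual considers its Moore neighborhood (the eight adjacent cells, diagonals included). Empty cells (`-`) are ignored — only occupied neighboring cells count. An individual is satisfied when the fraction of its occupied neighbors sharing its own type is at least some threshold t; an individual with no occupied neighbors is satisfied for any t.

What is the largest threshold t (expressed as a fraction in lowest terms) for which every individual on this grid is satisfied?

1/4

Row 0: (0,3)B 2/2 · (0,4)B 3/4 · (0,5)B 2/4 · (0,6)A 1/3
Row 1: (1,0)B 3/3 · (1,1)B 3/3 · (1,3)B 3/4 · (1,5)A 3/6 · (1,6)B 1/4
Row 2: (2,0)B 3/3 · (2,1)B 3/3 · (2,3)B 1/4 · (2,4)A 4/6 · (2,6)A 3/4
Row 3: (3,3)A 2/3 · (3,4)A 3/4 · (3,5)A 4/4 · (3,6)A 2/2
The smallest same-type fraction is 1/4 at (1,6), which reduces to 1/4. Any threshold above that leaves this individual unsatisfied.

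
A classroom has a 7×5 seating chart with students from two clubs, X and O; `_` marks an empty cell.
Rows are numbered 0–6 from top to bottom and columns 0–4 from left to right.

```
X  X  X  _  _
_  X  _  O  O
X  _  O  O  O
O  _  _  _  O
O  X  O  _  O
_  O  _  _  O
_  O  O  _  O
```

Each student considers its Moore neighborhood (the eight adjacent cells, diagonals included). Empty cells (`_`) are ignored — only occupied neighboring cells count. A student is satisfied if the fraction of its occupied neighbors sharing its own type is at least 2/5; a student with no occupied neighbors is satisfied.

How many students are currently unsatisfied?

2

(0,0)X 2/2 satisfied
(0,1)X 3/3 satisfied
(0,2)X 2/3 satisfied
(1,1)X 4/5 satisfied
(1,3)O 4/5 satisfied
(1,4)O 3/3 satisfied
(2,0)X 1/2 satisfied
(2,2)O 2/3 satisfied
(2,3)O 5/5 satisfied
(2,4)O 4/4 satisfied
(3,0)O 1/3 not
(3,4)O 3/3 satisfied
(4,0)O 2/3 satisfied
(4,1)X 0/4 not
(4,2)O 1/2 satisfied
(4,4)O 2/2 satisfied
(5,1)O 4/5 satisfied
(5,4)O 2/2 satisfied
(6,1)O 2/2 satisfied
(6,2)O 2/2 satisfied
(6,4)O 1/1 satisfied
Unsatisfied: (3,0), (4,1) — 2 in total.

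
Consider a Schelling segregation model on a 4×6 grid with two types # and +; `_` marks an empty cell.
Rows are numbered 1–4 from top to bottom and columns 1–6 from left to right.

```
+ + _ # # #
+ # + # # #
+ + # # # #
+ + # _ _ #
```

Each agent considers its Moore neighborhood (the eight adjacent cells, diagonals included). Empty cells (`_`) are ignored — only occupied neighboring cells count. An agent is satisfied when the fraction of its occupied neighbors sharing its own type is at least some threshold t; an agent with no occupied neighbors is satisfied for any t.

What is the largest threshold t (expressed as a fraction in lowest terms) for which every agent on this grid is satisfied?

(1,1)+ 2/3
(1,2)+ 3/4
(1,4)# 3/4
(1,5)# 5/5
(1,6)# 3/3
(2,1)+ 4/5
(2,2)# 1/7
(2,3)+ 2/7
(2,4)# 6/7
(2,5)# 8/8
(2,6)# 5/5
(3,1)+ 4/5
(3,2)+ 5/8
(3,3)# 4/7
(3,4)# 5/6
(3,5)# 6/6
(3,6)# 4/4
(4,1)+ 3/3
(4,2)+ 3/5
(4,3)# 2/4
(4,6)# 2/2
The smallest same-type fraction is 1/7 at (2,2), which reduces to 1/7. Any threshold above that leaves this agent unsatisfied.

1/7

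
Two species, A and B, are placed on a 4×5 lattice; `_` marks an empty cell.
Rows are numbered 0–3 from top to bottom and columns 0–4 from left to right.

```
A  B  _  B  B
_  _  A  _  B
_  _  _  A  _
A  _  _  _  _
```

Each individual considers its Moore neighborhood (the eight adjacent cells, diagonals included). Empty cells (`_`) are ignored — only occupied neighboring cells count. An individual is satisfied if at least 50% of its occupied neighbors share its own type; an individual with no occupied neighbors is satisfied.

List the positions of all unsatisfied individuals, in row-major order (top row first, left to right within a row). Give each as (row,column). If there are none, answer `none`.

Row 0: (0,0)A 0/1 ✗ · (0,1)B 0/2 ✗ · (0,3)B 2/3 ✓ · (0,4)B 2/2 ✓
Row 1: (1,2)A 1/3 ✗ · (1,4)B 2/3 ✓
Row 2: (2,3)A 1/2 ✓
Row 3: (3,0)A 0/0 ✓

(0,0), (0,1), (1,2)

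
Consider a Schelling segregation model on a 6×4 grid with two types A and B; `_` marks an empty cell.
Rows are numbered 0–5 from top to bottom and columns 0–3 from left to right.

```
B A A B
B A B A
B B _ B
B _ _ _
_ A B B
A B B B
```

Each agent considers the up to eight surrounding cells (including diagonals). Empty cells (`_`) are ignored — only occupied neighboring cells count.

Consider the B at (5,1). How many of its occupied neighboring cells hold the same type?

2

Occupied neighbors of (5,1): (4,1)=A, (4,2)=B, (5,0)=A, (5,2)=B.
Same type (B): 2 of 4.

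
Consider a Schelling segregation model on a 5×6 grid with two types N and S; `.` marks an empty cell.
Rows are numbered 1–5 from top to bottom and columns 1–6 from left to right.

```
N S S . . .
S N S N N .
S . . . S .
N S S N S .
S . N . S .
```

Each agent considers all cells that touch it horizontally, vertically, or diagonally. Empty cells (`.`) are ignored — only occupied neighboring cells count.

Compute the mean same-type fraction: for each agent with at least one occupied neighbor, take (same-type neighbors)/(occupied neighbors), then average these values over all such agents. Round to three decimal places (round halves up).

0.402

(1,1)N 1/3
(1,2)S 3/5
(1,3)S 2/4
(2,1)S 2/4
(2,2)N 1/6
(2,3)S 2/4
(2,4)N 1/4
(2,5)N 1/2
(3,1)S 2/4
(3,5)S 1/4
(4,1)N 0/3
(4,2)S 3/5
(4,3)S 1/3
(4,4)N 1/5
(4,5)S 2/3
(5,1)S 1/2
(5,3)N 1/3
(5,5)S 1/2
Sum over 18 agents: 1/3 + 3/5 + 2/4 + 2/4 + 1/6 + 2/4 + 1/4 + 1/2 + 2/4 + 1/4 + 0/3 + 3/5 + 1/3 + 1/5 + 2/3 + 1/2 + 1/3 + 1/2 = 217/30; mean = 217/30 ÷ 18 = 217/540 = 0.401851… → 0.402.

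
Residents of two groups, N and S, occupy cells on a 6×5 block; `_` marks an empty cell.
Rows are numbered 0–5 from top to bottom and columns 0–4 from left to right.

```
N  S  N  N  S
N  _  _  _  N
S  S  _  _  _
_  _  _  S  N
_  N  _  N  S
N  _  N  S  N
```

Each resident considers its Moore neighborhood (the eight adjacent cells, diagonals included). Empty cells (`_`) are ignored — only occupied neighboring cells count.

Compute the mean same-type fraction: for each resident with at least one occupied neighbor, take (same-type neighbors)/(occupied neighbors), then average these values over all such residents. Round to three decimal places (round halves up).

0.457

Row 0: (0,0)N 1/2 · (0,1)S 0/3 · (0,2)N 1/2 · (0,3)N 2/3 · (0,4)S 0/2
Row 1: (1,0)N 1/4 · (1,4)N 1/2
Row 2: (2,0)S 1/2 · (2,1)S 1/2
Row 3: (3,3)S 1/3 · (3,4)N 1/3
Row 4: (4,1)N 2/2 · (4,3)N 3/6 · (4,4)S 2/5
Row 5: (5,0)N 1/1 · (5,2)N 2/3 · (5,3)S 1/4 · (5,4)N 1/3
Sum over 18 residents: 1/2 + 0/3 + 1/2 + 2/3 + 0/2 + 1/4 + 1/2 + 1/2 + 1/2 + 1/3 + 1/3 + 2/2 + 3/6 + 2/5 + 1/1 + 2/3 + 1/4 + 1/3 = 247/30; mean = 247/30 ÷ 18 = 247/540 = 0.457407… → 0.457.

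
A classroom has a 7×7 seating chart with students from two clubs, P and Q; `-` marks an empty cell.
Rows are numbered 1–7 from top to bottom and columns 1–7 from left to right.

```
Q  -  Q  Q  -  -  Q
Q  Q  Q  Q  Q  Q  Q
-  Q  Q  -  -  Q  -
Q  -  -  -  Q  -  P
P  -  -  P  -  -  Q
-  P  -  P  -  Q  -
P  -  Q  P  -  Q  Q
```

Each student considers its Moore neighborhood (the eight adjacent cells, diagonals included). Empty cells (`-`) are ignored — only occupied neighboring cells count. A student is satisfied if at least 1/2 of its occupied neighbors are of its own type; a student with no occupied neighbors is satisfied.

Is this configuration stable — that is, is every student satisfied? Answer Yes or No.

No

(1,1)Q 2/2 ok
(1,3)Q 4/4 ok
(1,4)Q 4/4 ok
(1,7)Q 2/2 ok
(2,1)Q 3/3 ok
(2,2)Q 6/6 ok
(2,3)Q 6/6 ok
(2,4)Q 5/5 ok
(2,5)Q 4/4 ok
(2,6)Q 4/4 ok
(2,7)Q 3/3 ok
(3,2)Q 5/5 ok
(3,3)Q 4/4 ok
(3,6)Q 4/5 ok
(4,1)Q 1/2 ok
(4,5)Q 1/2 ok
(4,7)P 0/2 unhappy
(5,1)P 1/2 ok
(5,4)P 1/2 ok
(5,7)Q 1/2 ok
(6,2)P 2/3 ok
(6,4)P 2/3 ok
(6,6)Q 3/3 ok
(7,1)P 1/1 ok
(7,3)Q 0/3 unhappy
(7,4)P 1/2 ok
(7,6)Q 2/2 ok
(7,7)Q 2/2 ok
For instance (4,7) has only 0/2 same-type neighbors, below 1/2.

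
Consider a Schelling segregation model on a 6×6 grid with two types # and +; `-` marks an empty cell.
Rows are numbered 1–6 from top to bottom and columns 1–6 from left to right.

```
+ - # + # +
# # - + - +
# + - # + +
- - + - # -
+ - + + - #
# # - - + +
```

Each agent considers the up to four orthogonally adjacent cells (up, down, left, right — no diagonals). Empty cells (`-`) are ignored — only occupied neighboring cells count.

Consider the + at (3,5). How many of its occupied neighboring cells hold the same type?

Occupied neighbors of (3,5): (4,5)=#, (3,4)=#, (3,6)=+.
Same type (+): 1 of 3.

1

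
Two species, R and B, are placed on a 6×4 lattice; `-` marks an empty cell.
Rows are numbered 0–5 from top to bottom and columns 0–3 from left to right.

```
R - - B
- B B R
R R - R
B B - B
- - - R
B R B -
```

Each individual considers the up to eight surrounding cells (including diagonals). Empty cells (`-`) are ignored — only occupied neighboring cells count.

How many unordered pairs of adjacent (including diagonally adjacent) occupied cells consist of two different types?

16

Scan each occupied cell's neighbors to the right and below (and the two forward diagonals) so each pair is counted once.
From row 0: 2 unlike of 3 pairs (running 2/3).
From row 1: 5 unlike of 7 pairs (running 7/10).
From row 2: 5 unlike of 6 pairs (running 12/16).
From row 3: 1 unlike of 2 pairs (running 13/18).
From row 4: 1 unlike of 1 pairs (running 14/19).
From row 5: 2 unlike of 2 pairs (running 16/21).
Total adjacent occupied pairs: 21; unlike-type pairs: 16.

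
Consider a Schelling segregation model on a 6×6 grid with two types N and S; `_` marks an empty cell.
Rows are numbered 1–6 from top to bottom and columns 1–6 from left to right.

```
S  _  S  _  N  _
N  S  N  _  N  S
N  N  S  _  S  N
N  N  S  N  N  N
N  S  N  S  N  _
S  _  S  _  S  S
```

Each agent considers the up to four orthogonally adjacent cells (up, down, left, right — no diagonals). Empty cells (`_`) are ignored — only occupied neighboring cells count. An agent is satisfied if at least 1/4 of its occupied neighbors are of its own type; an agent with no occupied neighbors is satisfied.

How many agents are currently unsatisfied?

Row 1: (1,1)S 0/1 not · (1,3)S 0/1 not · (1,5)N 1/1 satisfied
Row 2: (2,1)N 1/3 satisfied · (2,2)S 0/3 not · (2,3)N 0/3 not · (2,5)N 1/3 satisfied · (2,6)S 0/2 not
Row 3: (3,1)N 3/3 satisfied · (3,2)N 2/4 satisfied · (3,3)S 1/3 satisfied · (3,5)S 0/3 not · (3,6)N 1/3 satisfied
Row 4: (4,1)N 3/3 satisfied · (4,2)N 2/4 satisfied · (4,3)S 1/4 satisfied · (4,4)N 1/3 satisfied · (4,5)N 3/4 satisfied · (4,6)N 2/2 satisfied
Row 5: (5,1)N 1/3 satisfied · (5,2)S 0/3 not · (5,3)N 0/4 not · (5,4)S 0/3 not · (5,5)N 1/3 satisfied
Row 6: (6,1)S 0/1 not · (6,3)S 0/1 not · (6,5)S 1/2 satisfied · (6,6)S 1/1 satisfied
Unsatisfied: (1,1), (1,3), (2,2), (2,3), (2,6), (3,5), (5,2), (5,3), (5,4), (6,1), (6,3) — 11 in total.

11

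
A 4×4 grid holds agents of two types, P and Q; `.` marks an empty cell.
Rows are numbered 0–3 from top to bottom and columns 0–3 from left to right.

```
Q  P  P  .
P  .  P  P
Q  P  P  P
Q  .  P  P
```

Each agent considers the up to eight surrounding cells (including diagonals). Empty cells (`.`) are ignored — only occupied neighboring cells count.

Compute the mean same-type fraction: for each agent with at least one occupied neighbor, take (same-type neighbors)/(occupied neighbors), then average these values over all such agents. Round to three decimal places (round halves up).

0.750

(0,0)Q 0/2
(0,1)P 3/4
(0,2)P 3/3
(1,0)P 2/4
(1,2)P 6/6
(1,3)P 4/4
(2,0)Q 1/3
(2,1)P 4/6
(2,2)P 6/6
(2,3)P 5/5
(3,0)Q 1/2
(3,2)P 4/4
(3,3)P 3/3
Sum over 13 agents: 0/2 + 3/4 + 3/3 + 2/4 + 6/6 + 4/4 + 1/3 + 4/6 + 6/6 + 5/5 + 1/2 + 4/4 + 3/3 = 39/4; mean = 39/4 ÷ 13 = 3/4 = 0.75 → 0.750.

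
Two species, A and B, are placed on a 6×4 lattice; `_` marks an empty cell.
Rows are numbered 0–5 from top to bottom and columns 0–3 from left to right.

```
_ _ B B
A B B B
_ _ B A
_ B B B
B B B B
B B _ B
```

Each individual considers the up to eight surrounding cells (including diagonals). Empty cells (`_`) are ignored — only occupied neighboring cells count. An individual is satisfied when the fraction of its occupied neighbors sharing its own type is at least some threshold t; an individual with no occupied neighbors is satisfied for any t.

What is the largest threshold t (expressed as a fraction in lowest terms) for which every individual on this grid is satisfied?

(0,2)B 4/4
(0,3)B 3/3
(1,0)A 0/1
(1,1)B 3/4
(1,2)B 5/6
(1,3)B 4/5
(2,2)B 6/7
(2,3)A 0/5
(3,1)B 5/5
(3,2)B 6/7
(3,3)B 4/5
(4,0)B 4/4
(4,1)B 6/6
(4,2)B 7/7
(4,3)B 4/4
(5,0)B 3/3
(5,1)B 4/4
(5,3)B 2/2
The smallest same-type fraction is 0/1 at (1,0), which reduces to 0/1. Any threshold above that leaves this individual unsatisfied.

0/1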